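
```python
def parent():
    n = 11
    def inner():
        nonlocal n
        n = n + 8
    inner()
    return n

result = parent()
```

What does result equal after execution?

Step 1: parent() sets n = 11.
Step 2: inner() uses nonlocal to modify n in parent's scope: n = 11 + 8 = 19.
Step 3: parent() returns the modified n = 19

The answer is 19.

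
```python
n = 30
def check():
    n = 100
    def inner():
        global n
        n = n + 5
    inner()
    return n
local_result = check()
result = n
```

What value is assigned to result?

Step 1: Global n = 30. check() creates local n = 100.
Step 2: inner() declares global n and adds 5: global n = 30 + 5 = 35.
Step 3: check() returns its local n = 100 (unaffected by inner).
Step 4: result = global n = 35

The answer is 35.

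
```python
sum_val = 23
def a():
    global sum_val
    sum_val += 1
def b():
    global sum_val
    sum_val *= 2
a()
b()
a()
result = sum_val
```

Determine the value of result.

Step 1: sum_val = 23.
Step 2: a(): sum_val = 23 + 1 = 24.
Step 3: b(): sum_val = 24 * 2 = 48.
Step 4: a(): sum_val = 48 + 1 = 49

The answer is 49.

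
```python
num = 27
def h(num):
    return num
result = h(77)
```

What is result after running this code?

Step 1: Global num = 27.
Step 2: h(77) takes parameter num = 77, which shadows the global.
Step 3: result = 77

The answer is 77.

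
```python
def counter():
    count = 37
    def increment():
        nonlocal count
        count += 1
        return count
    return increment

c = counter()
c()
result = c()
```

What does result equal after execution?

Step 1: counter() creates closure with count = 37.
Step 2: Each c() call increments count via nonlocal. After 2 calls: 37 + 2 = 39.
Step 3: result = 39

The answer is 39.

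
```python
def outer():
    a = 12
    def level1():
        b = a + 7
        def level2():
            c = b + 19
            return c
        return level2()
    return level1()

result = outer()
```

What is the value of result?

Step 1: a = 12. b = a + 7 = 19.
Step 2: c = b + 19 = 19 + 19 = 38.
Step 3: result = 38

The answer is 38.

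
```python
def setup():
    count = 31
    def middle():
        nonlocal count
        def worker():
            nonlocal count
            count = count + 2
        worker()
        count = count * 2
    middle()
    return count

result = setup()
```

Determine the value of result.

Step 1: count = 31.
Step 2: worker() adds 2: count = 31 + 2 = 33.
Step 3: middle() doubles: count = 33 * 2 = 66.
Step 4: result = 66

The answer is 66.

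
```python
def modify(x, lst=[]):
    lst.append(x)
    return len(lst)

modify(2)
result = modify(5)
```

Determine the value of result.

Step 1: Mutable default list persists between calls.
Step 2: First call: lst = [2], len = 1. Second call: lst = [2, 5], len = 2.
Step 3: result = 2

The answer is 2.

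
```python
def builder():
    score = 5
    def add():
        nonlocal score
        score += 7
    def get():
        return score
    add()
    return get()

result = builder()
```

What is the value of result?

Step 1: score = 5. add() modifies it via nonlocal, get() reads it.
Step 2: add() makes score = 5 + 7 = 12.
Step 3: get() returns 12. result = 12

The answer is 12.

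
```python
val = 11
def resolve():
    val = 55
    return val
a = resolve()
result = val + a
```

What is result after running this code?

Step 1: Global val = 11. resolve() returns local val = 55.
Step 2: a = 55. Global val still = 11.
Step 3: result = 11 + 55 = 66

The answer is 66.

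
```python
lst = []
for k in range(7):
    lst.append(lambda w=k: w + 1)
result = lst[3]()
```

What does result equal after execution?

Step 1: Default argument w=k captures k's value at definition time.
Step 2: lst[3] was defined when k = 3, so w defaults to 3.
Step 3: result = 3 + 1 = 4 (default arg fixes the late binding issue)

The answer is 4.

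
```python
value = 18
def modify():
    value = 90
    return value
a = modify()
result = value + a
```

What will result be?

Step 1: Global value = 18. modify() returns local value = 90.
Step 2: a = 90. Global value still = 18.
Step 3: result = 18 + 90 = 108

The answer is 108.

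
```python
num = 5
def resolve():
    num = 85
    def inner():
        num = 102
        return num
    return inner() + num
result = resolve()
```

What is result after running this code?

Step 1: resolve() has local num = 85. inner() has local num = 102.
Step 2: inner() returns its local num = 102.
Step 3: resolve() returns 102 + its own num (85) = 187

The answer is 187.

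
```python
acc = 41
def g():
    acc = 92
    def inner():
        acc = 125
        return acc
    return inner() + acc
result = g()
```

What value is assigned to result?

Step 1: g() has local acc = 92. inner() has local acc = 125.
Step 2: inner() returns its local acc = 125.
Step 3: g() returns 125 + its own acc (92) = 217

The answer is 217.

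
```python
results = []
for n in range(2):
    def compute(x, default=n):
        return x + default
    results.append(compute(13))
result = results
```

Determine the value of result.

Step 1: Default argument default=n is evaluated at function definition time.
Step 2: Each iteration creates compute with default = current n value.
Step 3: compute(13) returns 13 + default. results = [13, 14]

The answer is [13, 14].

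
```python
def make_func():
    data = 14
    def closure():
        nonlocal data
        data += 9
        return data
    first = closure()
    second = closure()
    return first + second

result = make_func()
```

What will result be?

Step 1: data starts at 14.
Step 2: First call: data = 14 + 9 = 23, returns 23.
Step 3: Second call: data = 23 + 9 = 32, returns 32.
Step 4: result = 23 + 32 = 55

The answer is 55.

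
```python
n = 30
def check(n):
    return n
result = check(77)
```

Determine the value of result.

Step 1: Global n = 30.
Step 2: check(77) takes parameter n = 77, which shadows the global.
Step 3: result = 77

The answer is 77.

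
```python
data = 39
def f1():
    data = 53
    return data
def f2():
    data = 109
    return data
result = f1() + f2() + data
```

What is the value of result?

Step 1: Each function shadows global data with its own local.
Step 2: f1() returns 53, f2() returns 109.
Step 3: Global data = 39 is unchanged. result = 53 + 109 + 39 = 201

The answer is 201.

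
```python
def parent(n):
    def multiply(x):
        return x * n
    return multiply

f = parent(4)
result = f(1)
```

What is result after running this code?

Step 1: parent(4) returns multiply closure with n = 4.
Step 2: f(1) computes 1 * 4 = 4.
Step 3: result = 4

The answer is 4.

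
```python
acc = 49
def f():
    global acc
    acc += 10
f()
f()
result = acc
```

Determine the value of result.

Step 1: acc = 49.
Step 2: First f(): acc = 49 + 10 = 59.
Step 3: Second f(): acc = 59 + 10 = 69. result = 69

The answer is 69.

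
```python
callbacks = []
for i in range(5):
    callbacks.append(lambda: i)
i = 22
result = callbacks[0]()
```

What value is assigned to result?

Step 1: Lambdas capture the variable i by reference, not by value.
Step 2: After the loop, i is reassigned to 22.
Step 3: callbacks[0]() looks up the current i = 22. result = 22

The answer is 22.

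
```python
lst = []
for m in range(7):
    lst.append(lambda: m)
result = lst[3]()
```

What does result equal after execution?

Step 1: The loop creates 7 lambdas, all referencing the same variable m.
Step 2: After the loop, m = 6 (final value).
Step 3: lst[3]() looks up m at call time and finds 6. This is the late binding gotcha. result = 6

The answer is 6.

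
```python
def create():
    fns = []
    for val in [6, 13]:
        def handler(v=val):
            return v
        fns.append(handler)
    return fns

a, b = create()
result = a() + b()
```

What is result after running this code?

Step 1: Default argument v=val captures val at each iteration.
Step 2: a() returns 6 (captured at first iteration), b() returns 13 (captured at second).
Step 3: result = 6 + 13 = 19

The answer is 19.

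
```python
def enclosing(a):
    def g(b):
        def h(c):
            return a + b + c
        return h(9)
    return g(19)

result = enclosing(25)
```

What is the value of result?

Step 1: a = 25, b = 19, c = 9 across three nested scopes.
Step 2: h() accesses all three via LEGB rule.
Step 3: result = 25 + 19 + 9 = 53

The answer is 53.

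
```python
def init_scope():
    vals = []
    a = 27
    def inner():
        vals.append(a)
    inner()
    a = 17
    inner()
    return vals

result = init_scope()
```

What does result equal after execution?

Step 1: a = 27. inner() appends current a to vals.
Step 2: First inner(): appends 27. Then a = 17.
Step 3: Second inner(): appends 17 (closure sees updated a). result = [27, 17]

The answer is [27, 17].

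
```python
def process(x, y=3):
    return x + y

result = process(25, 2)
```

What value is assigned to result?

Step 1: process(25, 2) overrides default y with 2.
Step 2: Returns 25 + 2 = 27.
Step 3: result = 27

The answer is 27.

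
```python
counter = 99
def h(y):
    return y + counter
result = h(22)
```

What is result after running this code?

Step 1: counter = 99 is defined globally.
Step 2: h(22) uses parameter y = 22 and looks up counter from global scope = 99.
Step 3: result = 22 + 99 = 121

The answer is 121.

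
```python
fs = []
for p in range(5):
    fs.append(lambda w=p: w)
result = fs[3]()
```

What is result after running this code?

Step 1: Default argument w=p captures p's value at each iteration.
Step 2: fs[3] captured w = 3 when p was 3.
Step 3: result = 3

The answer is 3.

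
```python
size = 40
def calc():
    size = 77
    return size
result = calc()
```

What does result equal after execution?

Step 1: Global size = 40.
Step 2: calc() creates local size = 77, shadowing the global.
Step 3: Returns local size = 77. result = 77

The answer is 77.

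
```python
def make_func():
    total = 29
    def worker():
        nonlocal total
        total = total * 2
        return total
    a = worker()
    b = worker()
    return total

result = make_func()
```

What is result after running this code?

Step 1: total starts at 29.
Step 2: First worker(): total = 29 * 2 = 58.
Step 3: Second worker(): total = 58 * 2 = 116.
Step 4: result = 116

The answer is 116.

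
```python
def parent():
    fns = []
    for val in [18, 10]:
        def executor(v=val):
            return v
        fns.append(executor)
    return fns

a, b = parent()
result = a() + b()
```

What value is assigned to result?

Step 1: Default argument v=val captures val at each iteration.
Step 2: a() returns 18 (captured at first iteration), b() returns 10 (captured at second).
Step 3: result = 18 + 10 = 28

The answer is 28.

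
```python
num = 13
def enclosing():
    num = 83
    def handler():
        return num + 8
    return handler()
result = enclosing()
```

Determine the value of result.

Step 1: enclosing() shadows global num with num = 83.
Step 2: handler() finds num = 83 in enclosing scope, computes 83 + 8 = 91.
Step 3: result = 91

The answer is 91.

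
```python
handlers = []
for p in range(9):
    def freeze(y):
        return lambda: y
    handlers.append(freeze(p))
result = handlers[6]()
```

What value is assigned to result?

Step 1: freeze(p) creates a new scope capturing y = p at call time.
Step 2: handlers[6] = freeze(6), so its lambda captures y = 6.
Step 3: result = 6 (closure factory fixes late binding)

The answer is 6.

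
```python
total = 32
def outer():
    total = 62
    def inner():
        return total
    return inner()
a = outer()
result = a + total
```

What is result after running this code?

Step 1: outer() has local total = 62. inner() reads from enclosing.
Step 2: outer() returns 62. Global total = 32 unchanged.
Step 3: result = 62 + 32 = 94

The answer is 94.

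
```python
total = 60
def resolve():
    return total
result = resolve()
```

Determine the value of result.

Step 1: total = 60 is defined in the global scope.
Step 2: resolve() looks up total. No local total exists, so Python checks the global scope via LEGB rule and finds total = 60.
Step 3: result = 60

The answer is 60.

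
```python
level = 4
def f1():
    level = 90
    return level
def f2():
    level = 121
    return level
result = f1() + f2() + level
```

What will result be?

Step 1: Each function shadows global level with its own local.
Step 2: f1() returns 90, f2() returns 121.
Step 3: Global level = 4 is unchanged. result = 90 + 121 + 4 = 215

The answer is 215.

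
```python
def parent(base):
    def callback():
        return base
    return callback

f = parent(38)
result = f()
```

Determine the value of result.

Step 1: parent(38) creates closure capturing base = 38.
Step 2: f() returns the captured base = 38.
Step 3: result = 38

The answer is 38.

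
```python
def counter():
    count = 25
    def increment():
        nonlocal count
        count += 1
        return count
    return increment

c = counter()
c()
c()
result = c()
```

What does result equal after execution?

Step 1: counter() creates closure with count = 25.
Step 2: Each c() call increments count via nonlocal. After 3 calls: 25 + 3 = 28.
Step 3: result = 28

The answer is 28.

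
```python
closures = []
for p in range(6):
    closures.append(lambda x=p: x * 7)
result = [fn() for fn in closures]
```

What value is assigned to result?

Step 1: Default arg x=p captures p at each iteration.
Step 2: closures[k] has x defaulting to k, returns k * 7.
Step 3: result = [0, 7, 14, 21, 28, 35]

The answer is [0, 7, 14, 21, 28, 35].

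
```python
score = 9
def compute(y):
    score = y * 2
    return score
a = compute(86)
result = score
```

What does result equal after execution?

Step 1: Global score = 9.
Step 2: compute(86) creates local score = 86 * 2 = 172.
Step 3: Global score unchanged because no global keyword. result = 9

The answer is 9.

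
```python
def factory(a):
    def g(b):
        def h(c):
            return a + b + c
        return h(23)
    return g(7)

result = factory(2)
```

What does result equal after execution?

Step 1: a = 2, b = 7, c = 23 across three nested scopes.
Step 2: h() accesses all three via LEGB rule.
Step 3: result = 2 + 7 + 23 = 32

The answer is 32.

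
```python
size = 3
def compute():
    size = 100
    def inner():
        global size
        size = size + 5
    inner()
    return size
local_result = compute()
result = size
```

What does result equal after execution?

Step 1: Global size = 3. compute() creates local size = 100.
Step 2: inner() declares global size and adds 5: global size = 3 + 5 = 8.
Step 3: compute() returns its local size = 100 (unaffected by inner).
Step 4: result = global size = 8

The answer is 8.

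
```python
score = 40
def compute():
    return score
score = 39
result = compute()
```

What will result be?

Step 1: score is first set to 40, then reassigned to 39.
Step 2: compute() is called after the reassignment, so it looks up the current global score = 39.
Step 3: result = 39

The answer is 39.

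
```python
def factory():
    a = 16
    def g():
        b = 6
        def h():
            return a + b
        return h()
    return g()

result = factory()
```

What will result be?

Step 1: factory() defines a = 16. g() defines b = 6.
Step 2: h() accesses both from enclosing scopes: a = 16, b = 6.
Step 3: result = 16 + 6 = 22

The answer is 22.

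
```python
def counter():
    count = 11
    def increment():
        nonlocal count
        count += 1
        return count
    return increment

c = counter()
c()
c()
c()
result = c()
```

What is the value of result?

Step 1: counter() creates closure with count = 11.
Step 2: Each c() call increments count via nonlocal. After 4 calls: 11 + 4 = 15.
Step 3: result = 15

The answer is 15.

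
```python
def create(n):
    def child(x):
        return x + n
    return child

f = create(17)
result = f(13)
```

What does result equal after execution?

Step 1: create(17) creates a closure that captures n = 17.
Step 2: f(13) calls the closure with x = 13, returning 13 + 17 = 30.
Step 3: result = 30

The answer is 30.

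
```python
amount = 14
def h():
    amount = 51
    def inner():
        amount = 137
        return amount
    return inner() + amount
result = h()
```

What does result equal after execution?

Step 1: h() has local amount = 51. inner() has local amount = 137.
Step 2: inner() returns its local amount = 137.
Step 3: h() returns 137 + its own amount (51) = 188

The answer is 188.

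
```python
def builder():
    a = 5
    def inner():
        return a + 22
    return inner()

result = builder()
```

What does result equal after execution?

Step 1: builder() defines a = 5.
Step 2: inner() reads a = 5 from enclosing scope, returns 5 + 22 = 27.
Step 3: result = 27

The answer is 27.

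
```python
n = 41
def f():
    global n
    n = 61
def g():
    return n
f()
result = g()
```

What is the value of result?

Step 1: n = 41.
Step 2: f() sets global n = 61.
Step 3: g() reads global n = 61. result = 61

The answer is 61.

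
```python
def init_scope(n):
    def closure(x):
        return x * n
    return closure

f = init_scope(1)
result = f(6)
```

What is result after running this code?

Step 1: init_scope(1) creates a closure capturing n = 1.
Step 2: f(6) computes 6 * 1 = 6.
Step 3: result = 6

The answer is 6.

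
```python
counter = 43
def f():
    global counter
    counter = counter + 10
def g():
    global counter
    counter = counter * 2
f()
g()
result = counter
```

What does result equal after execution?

Step 1: counter = 43.
Step 2: f() adds 10: counter = 43 + 10 = 53.
Step 3: g() doubles: counter = 53 * 2 = 106.
Step 4: result = 106

The answer is 106.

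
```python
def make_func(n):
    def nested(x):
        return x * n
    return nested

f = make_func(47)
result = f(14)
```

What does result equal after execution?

Step 1: make_func(47) creates a closure capturing n = 47.
Step 2: f(14) computes 14 * 47 = 658.
Step 3: result = 658

The answer is 658.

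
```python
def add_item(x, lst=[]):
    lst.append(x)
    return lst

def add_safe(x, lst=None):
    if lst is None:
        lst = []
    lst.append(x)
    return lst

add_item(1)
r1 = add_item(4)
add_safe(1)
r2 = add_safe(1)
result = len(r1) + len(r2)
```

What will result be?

Step 1: add_item shares mutable default: after 2 calls, lst = [1, 4], len = 2.
Step 2: add_safe creates fresh list each time: r2 = [1], len = 1.
Step 3: result = 2 + 1 = 3

The answer is 3.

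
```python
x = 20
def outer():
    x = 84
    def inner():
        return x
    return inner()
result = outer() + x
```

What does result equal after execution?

Step 1: Global x = 20. outer() shadows with x = 84.
Step 2: inner() returns enclosing x = 84. outer() = 84.
Step 3: result = 84 + global x (20) = 104

The answer is 104.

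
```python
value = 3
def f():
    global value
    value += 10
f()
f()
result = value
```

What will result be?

Step 1: value = 3.
Step 2: First f(): value = 3 + 10 = 13.
Step 3: Second f(): value = 13 + 10 = 23. result = 23

The answer is 23.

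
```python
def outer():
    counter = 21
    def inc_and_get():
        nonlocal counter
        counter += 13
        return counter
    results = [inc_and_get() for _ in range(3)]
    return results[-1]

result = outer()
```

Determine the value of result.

Step 1: counter = 21.
Step 2: Three calls to inc_and_get(), each adding 13.
Step 3: Last value = 21 + 13 * 3 = 60

The answer is 60.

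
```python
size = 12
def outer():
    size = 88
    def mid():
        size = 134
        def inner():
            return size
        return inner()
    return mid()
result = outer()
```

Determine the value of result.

Step 1: Three levels of shadowing: global 12, outer 88, mid 134.
Step 2: inner() finds size = 134 in enclosing mid() scope.
Step 3: result = 134

The answer is 134.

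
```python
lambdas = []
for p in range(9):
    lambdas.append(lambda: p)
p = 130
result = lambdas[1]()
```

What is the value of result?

Step 1: Lambdas capture the variable p by reference, not by value.
Step 2: After the loop, p is reassigned to 130.
Step 3: lambdas[1]() looks up the current p = 130. result = 130

The answer is 130.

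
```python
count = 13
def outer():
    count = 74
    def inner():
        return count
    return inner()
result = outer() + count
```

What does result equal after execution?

Step 1: Global count = 13. outer() shadows with count = 74.
Step 2: inner() returns enclosing count = 74. outer() = 74.
Step 3: result = 74 + global count (13) = 87

The answer is 87.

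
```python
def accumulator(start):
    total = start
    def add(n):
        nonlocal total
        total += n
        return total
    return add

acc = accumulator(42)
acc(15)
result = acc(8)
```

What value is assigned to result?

Step 1: accumulator(42) creates closure with total = 42.
Step 2: First acc(15): total = 42 + 15 = 57.
Step 3: Second acc(8): total = 57 + 8 = 65. result = 65

The answer is 65.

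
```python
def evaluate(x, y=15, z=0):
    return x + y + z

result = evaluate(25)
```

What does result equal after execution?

Step 1: evaluate(25) uses defaults y = 15, z = 0.
Step 2: Returns 25 + 15 + 0 = 40.
Step 3: result = 40

The answer is 40.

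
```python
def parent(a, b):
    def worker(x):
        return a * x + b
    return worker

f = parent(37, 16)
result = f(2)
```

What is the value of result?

Step 1: parent(37, 16) captures a = 37, b = 16.
Step 2: f(2) computes 37 * 2 + 16 = 90.
Step 3: result = 90

The answer is 90.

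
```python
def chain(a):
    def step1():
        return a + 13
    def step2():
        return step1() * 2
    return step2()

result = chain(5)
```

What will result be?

Step 1: chain(5) captures a = 5.
Step 2: step2() calls step1() which returns 5 + 13 = 18.
Step 3: step2() returns 18 * 2 = 36

The answer is 36.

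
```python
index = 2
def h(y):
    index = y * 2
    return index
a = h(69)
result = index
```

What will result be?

Step 1: Global index = 2.
Step 2: h(69) creates local index = 69 * 2 = 138.
Step 3: Global index unchanged because no global keyword. result = 2

The answer is 2.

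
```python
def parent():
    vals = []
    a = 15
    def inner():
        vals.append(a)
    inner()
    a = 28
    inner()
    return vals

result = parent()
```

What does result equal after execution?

Step 1: a = 15. inner() appends current a to vals.
Step 2: First inner(): appends 15. Then a = 28.
Step 3: Second inner(): appends 28 (closure sees updated a). result = [15, 28]

The answer is [15, 28].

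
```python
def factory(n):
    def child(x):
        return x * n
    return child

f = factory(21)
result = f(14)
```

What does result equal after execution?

Step 1: factory(21) creates a closure capturing n = 21.
Step 2: f(14) computes 14 * 21 = 294.
Step 3: result = 294

The answer is 294.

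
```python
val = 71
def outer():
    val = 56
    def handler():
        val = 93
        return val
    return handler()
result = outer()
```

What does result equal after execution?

Step 1: Three scopes define val: global (71), outer (56), handler (93).
Step 2: handler() has its own local val = 93, which shadows both enclosing and global.
Step 3: result = 93 (local wins in LEGB)

The answer is 93.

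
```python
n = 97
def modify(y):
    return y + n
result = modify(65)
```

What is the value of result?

Step 1: n = 97 is defined globally.
Step 2: modify(65) uses parameter y = 65 and looks up n from global scope = 97.
Step 3: result = 65 + 97 = 162

The answer is 162.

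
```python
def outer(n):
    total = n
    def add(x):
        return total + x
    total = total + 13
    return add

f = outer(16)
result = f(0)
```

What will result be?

Step 1: outer(16) sets total = 16, then total = 16 + 13 = 29.
Step 2: Closures capture by reference, so add sees total = 29.
Step 3: f(0) returns 29 + 0 = 29

The answer is 29.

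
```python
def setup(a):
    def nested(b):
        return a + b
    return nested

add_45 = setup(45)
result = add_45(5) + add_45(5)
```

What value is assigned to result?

Step 1: add_45 captures a = 45.
Step 2: add_45(5) = 45 + 5 = 50, called twice.
Step 3: result = 50 + 50 = 100

The answer is 100.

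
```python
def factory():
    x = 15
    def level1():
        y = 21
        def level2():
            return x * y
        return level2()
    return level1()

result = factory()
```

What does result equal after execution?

Step 1: x = 15 in factory. y = 21 in level1.
Step 2: level2() reads x = 15 and y = 21 from enclosing scopes.
Step 3: result = 15 * 21 = 315

The answer is 315.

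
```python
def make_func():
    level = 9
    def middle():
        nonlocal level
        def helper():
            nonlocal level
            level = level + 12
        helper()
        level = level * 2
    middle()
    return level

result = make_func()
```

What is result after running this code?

Step 1: level = 9.
Step 2: helper() adds 12: level = 9 + 12 = 21.
Step 3: middle() doubles: level = 21 * 2 = 42.
Step 4: result = 42

The answer is 42.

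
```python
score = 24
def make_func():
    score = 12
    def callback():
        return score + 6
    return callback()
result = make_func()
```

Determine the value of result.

Step 1: make_func() shadows global score with score = 12.
Step 2: callback() finds score = 12 in enclosing scope, computes 12 + 6 = 18.
Step 3: result = 18

The answer is 18.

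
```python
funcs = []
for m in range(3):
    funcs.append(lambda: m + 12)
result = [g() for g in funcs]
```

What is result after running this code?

Step 1: All lambdas capture m by reference. After the loop, m = 2.
Step 2: Each call returns 2 + 12 = 14.
Step 3: result = [14, 14, 14]

The answer is [14, 14, 14].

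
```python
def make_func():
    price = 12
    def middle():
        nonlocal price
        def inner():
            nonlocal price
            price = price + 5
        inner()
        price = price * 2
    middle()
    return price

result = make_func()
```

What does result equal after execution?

Step 1: price = 12.
Step 2: inner() adds 5: price = 12 + 5 = 17.
Step 3: middle() doubles: price = 17 * 2 = 34.
Step 4: result = 34

The answer is 34.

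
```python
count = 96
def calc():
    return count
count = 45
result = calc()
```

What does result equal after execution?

Step 1: count is first set to 96, then reassigned to 45.
Step 2: calc() is called after the reassignment, so it looks up the current global count = 45.
Step 3: result = 45

The answer is 45.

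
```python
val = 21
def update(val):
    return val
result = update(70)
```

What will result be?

Step 1: Global val = 21.
Step 2: update(70) takes parameter val = 70, which shadows the global.
Step 3: result = 70

The answer is 70.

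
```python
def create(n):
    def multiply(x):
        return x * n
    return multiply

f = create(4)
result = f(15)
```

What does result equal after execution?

Step 1: create(4) returns multiply closure with n = 4.
Step 2: f(15) computes 15 * 4 = 60.
Step 3: result = 60

The answer is 60.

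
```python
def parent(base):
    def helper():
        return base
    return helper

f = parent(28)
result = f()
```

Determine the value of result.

Step 1: parent(28) creates closure capturing base = 28.
Step 2: f() returns the captured base = 28.
Step 3: result = 28

The answer is 28.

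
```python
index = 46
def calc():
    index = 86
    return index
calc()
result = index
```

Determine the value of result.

Step 1: Global index = 46.
Step 2: calc() creates local index = 86 (shadow, not modification).
Step 3: After calc() returns, global index is unchanged. result = 46

The answer is 46.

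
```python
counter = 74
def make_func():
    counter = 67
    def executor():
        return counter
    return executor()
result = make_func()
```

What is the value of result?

Step 1: counter = 74 globally, but make_func() defines counter = 67 locally.
Step 2: executor() looks up counter. Not in local scope, so checks enclosing scope (make_func) and finds counter = 67.
Step 3: result = 67

The answer is 67.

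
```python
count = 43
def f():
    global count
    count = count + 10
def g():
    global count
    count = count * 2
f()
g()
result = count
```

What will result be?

Step 1: count = 43.
Step 2: f() adds 10: count = 43 + 10 = 53.
Step 3: g() doubles: count = 53 * 2 = 106.
Step 4: result = 106

The answer is 106.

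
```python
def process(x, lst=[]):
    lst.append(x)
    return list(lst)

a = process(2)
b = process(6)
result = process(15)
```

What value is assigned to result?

Step 1: Default list is shared. list() creates copies for return values.
Step 2: Internal list grows: [2] -> [2, 6] -> [2, 6, 15].
Step 3: result = [2, 6, 15]

The answer is [2, 6, 15].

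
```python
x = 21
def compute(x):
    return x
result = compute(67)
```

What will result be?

Step 1: Global x = 21.
Step 2: compute(67) takes parameter x = 67, which shadows the global.
Step 3: result = 67

The answer is 67.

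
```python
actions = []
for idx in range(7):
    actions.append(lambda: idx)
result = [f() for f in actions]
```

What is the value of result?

Step 1: All 7 lambdas share the same variable idx.
Step 2: After the loop, idx = 6.
Step 3: Each call returns 6. result = [6, 6, 6, 6, 6, 6, 6]

The answer is [6, 6, 6, 6, 6, 6, 6].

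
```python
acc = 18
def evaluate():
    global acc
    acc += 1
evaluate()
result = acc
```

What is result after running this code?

Step 1: acc = 18 globally.
Step 2: evaluate() modifies global acc: acc += 1 = 19.
Step 3: result = 19

The answer is 19.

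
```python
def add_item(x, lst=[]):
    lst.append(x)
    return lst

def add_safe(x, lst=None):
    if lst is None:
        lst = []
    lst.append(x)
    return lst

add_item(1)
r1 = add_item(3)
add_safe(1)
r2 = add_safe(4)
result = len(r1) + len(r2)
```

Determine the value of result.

Step 1: add_item shares mutable default: after 2 calls, lst = [1, 3], len = 2.
Step 2: add_safe creates fresh list each time: r2 = [4], len = 1.
Step 3: result = 2 + 1 = 3

The answer is 3.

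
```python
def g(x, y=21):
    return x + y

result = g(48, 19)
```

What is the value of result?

Step 1: g(48, 19) overrides default y with 19.
Step 2: Returns 48 + 19 = 67.
Step 3: result = 67

The answer is 67.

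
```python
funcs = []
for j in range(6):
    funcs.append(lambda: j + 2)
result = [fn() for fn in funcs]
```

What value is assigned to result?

Step 1: All lambdas capture j by reference. After the loop, j = 5.
Step 2: Each call returns 5 + 2 = 7.
Step 3: result = [7, 7, 7, 7, 7, 7]

The answer is [7, 7, 7, 7, 7, 7].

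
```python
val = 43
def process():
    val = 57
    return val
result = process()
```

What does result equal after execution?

Step 1: Global val = 43.
Step 2: process() creates local val = 57, shadowing the global.
Step 3: Returns local val = 57. result = 57

The answer is 57.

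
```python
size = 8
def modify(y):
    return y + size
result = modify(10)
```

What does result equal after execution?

Step 1: size = 8 is defined globally.
Step 2: modify(10) uses parameter y = 10 and looks up size from global scope = 8.
Step 3: result = 10 + 8 = 18

The answer is 18.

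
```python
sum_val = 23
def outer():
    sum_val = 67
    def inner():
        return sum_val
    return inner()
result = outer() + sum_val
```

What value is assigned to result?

Step 1: Global sum_val = 23. outer() shadows with sum_val = 67.
Step 2: inner() returns enclosing sum_val = 67. outer() = 67.
Step 3: result = 67 + global sum_val (23) = 90

The answer is 90.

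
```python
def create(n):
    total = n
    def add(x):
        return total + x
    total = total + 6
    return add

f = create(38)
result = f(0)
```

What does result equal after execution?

Step 1: create(38) sets total = 38, then total = 38 + 6 = 44.
Step 2: Closures capture by reference, so add sees total = 44.
Step 3: f(0) returns 44 + 0 = 44

The answer is 44.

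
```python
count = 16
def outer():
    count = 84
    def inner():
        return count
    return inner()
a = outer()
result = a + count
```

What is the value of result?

Step 1: outer() has local count = 84. inner() reads from enclosing.
Step 2: outer() returns 84. Global count = 16 unchanged.
Step 3: result = 84 + 16 = 100

The answer is 100.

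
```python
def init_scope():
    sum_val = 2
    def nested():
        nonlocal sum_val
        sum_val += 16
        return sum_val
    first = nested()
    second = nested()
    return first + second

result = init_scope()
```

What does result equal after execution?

Step 1: sum_val starts at 2.
Step 2: First call: sum_val = 2 + 16 = 18, returns 18.
Step 3: Second call: sum_val = 18 + 16 = 34, returns 34.
Step 4: result = 18 + 34 = 52

The answer is 52.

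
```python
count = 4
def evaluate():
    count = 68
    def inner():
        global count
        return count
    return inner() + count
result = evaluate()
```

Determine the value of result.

Step 1: Global count = 4. evaluate() shadows with local count = 68.
Step 2: inner() uses global keyword, so inner() returns global count = 4.
Step 3: evaluate() returns 4 + 68 = 72

The answer is 72.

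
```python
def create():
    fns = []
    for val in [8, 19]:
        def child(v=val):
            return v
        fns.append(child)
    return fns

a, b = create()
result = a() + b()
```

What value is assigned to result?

Step 1: Default argument v=val captures val at each iteration.
Step 2: a() returns 8 (captured at first iteration), b() returns 19 (captured at second).
Step 3: result = 8 + 19 = 27

The answer is 27.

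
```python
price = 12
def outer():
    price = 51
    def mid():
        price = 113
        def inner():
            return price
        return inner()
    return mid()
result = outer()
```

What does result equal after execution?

Step 1: Three levels of shadowing: global 12, outer 51, mid 113.
Step 2: inner() finds price = 113 in enclosing mid() scope.
Step 3: result = 113

The answer is 113.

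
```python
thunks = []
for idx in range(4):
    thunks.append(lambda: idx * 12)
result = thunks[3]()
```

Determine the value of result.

Step 1: All lambdas reference the same variable idx (late binding).
Step 2: After the loop, idx = 3. Every lambda returns idx * 12.
Step 3: thunks[3]() = 3 * 12 = 36

The answer is 36.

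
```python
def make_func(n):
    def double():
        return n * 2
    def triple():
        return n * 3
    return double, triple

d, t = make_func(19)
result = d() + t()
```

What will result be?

Step 1: Both closures capture the same n = 19.
Step 2: d() = 19 * 2 = 38, t() = 19 * 3 = 57.
Step 3: result = 38 + 57 = 95

The answer is 95.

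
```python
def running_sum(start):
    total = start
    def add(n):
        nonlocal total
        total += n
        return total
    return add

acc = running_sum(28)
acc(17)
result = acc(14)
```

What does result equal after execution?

Step 1: running_sum(28) creates closure with total = 28.
Step 2: First acc(17): total = 28 + 17 = 45.
Step 3: Second acc(14): total = 45 + 14 = 59. result = 59

The answer is 59.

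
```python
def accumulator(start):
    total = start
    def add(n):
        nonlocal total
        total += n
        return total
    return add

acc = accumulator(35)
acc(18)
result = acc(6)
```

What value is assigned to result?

Step 1: accumulator(35) creates closure with total = 35.
Step 2: First acc(18): total = 35 + 18 = 53.
Step 3: Second acc(6): total = 53 + 6 = 59. result = 59

The answer is 59.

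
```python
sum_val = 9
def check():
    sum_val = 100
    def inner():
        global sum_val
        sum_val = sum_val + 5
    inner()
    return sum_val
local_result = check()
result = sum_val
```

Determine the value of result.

Step 1: Global sum_val = 9. check() creates local sum_val = 100.
Step 2: inner() declares global sum_val and adds 5: global sum_val = 9 + 5 = 14.
Step 3: check() returns its local sum_val = 100 (unaffected by inner).
Step 4: result = global sum_val = 14

The answer is 14.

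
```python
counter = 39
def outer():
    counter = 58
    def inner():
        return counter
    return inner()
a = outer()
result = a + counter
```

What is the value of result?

Step 1: outer() has local counter = 58. inner() reads from enclosing.
Step 2: outer() returns 58. Global counter = 39 unchanged.
Step 3: result = 58 + 39 = 97

The answer is 97.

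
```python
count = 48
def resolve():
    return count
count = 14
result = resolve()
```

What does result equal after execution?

Step 1: count is first set to 48, then reassigned to 14.
Step 2: resolve() is called after the reassignment, so it looks up the current global count = 14.
Step 3: result = 14

The answer is 14.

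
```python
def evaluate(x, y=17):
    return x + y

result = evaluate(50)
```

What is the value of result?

Step 1: evaluate(50) uses default y = 17.
Step 2: Returns 50 + 17 = 67.
Step 3: result = 67

The answer is 67.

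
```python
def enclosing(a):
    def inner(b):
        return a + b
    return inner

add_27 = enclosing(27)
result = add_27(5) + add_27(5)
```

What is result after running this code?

Step 1: add_27 captures a = 27.
Step 2: add_27(5) = 27 + 5 = 32, called twice.
Step 3: result = 32 + 32 = 64

The answer is 64.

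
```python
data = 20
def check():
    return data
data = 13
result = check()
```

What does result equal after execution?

Step 1: data is first set to 20, then reassigned to 13.
Step 2: check() is called after the reassignment, so it looks up the current global data = 13.
Step 3: result = 13

The answer is 13.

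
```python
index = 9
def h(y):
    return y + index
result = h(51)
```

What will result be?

Step 1: index = 9 is defined globally.
Step 2: h(51) uses parameter y = 51 and looks up index from global scope = 9.
Step 3: result = 51 + 9 = 60

The answer is 60.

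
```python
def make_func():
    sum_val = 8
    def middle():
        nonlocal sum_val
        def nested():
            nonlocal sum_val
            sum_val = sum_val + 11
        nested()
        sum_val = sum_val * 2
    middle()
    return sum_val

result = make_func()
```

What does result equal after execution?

Step 1: sum_val = 8.
Step 2: nested() adds 11: sum_val = 8 + 11 = 19.
Step 3: middle() doubles: sum_val = 19 * 2 = 38.
Step 4: result = 38

The answer is 38.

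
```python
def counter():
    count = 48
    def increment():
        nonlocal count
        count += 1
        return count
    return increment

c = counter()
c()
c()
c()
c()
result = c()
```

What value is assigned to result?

Step 1: counter() creates closure with count = 48.
Step 2: Each c() call increments count via nonlocal. After 5 calls: 48 + 5 = 53.
Step 3: result = 53

The answer is 53.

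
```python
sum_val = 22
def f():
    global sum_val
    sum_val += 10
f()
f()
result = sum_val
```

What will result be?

Step 1: sum_val = 22.
Step 2: First f(): sum_val = 22 + 10 = 32.
Step 3: Second f(): sum_val = 32 + 10 = 42. result = 42

The answer is 42.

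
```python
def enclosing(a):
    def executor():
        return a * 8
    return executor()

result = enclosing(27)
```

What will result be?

Step 1: enclosing(27) binds parameter a = 27.
Step 2: executor() accesses a = 27 from enclosing scope.
Step 3: result = 27 * 8 = 216

The answer is 216.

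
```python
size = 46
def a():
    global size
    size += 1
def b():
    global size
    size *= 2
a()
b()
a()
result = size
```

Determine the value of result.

Step 1: size = 46.
Step 2: a(): size = 46 + 1 = 47.
Step 3: b(): size = 47 * 2 = 94.
Step 4: a(): size = 94 + 1 = 95

The answer is 95.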